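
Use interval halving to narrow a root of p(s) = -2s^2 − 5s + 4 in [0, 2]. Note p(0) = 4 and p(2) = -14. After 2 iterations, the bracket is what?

s = 1 gives p = -3, negative; keep [0, 1]
s = 0.5 gives p = 1, positive; keep [0.5, 1]

[0.5, 1]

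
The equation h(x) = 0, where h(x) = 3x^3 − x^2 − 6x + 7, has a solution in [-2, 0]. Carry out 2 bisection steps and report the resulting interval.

[-2, -1.5]

h(-1) = 9 > 0, so the root lies in [-2, -1]
h(-1.5) = 3.625 > 0, so the root lies in [-2, -1.5]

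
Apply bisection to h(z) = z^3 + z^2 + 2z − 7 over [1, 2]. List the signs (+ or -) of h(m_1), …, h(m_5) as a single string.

+-+--

midpoint 1.5: h = 1.625 > 0 → [1, 1.5]
midpoint 1.25: h = -0.984375 < 0 → [1.25, 1.5]
midpoint 1.375: h = 0.240234 > 0 → [1.25, 1.375]
midpoint 1.3125: h = -0.3914 < 0 → [1.3125, 1.375]
midpoint 1.34375: h = -0.0805 < 0 → [1.34375, 1.375]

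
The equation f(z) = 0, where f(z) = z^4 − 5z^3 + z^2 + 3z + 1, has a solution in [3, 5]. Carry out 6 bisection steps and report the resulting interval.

[4.625, 4.65625]

z = 4 gives f = -35, negative; keep [4, 5]
z = 4.5 gives f = -10.8125, negative; keep [4.5, 5]
z = 4.75 gives f = 11.019531, positive; keep [4.5, 4.75]
z = 4.625 gives f = -0.8337, negative; keep [4.625, 4.75]
z = 4.6875 gives f = 4.8486, positive; keep [4.625, 4.6875]
z = 4.65625 gives f = 1.9476, positive; keep [4.625, 4.65625]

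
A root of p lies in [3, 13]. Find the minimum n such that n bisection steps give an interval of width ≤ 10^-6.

24

Width after n steps is 10/2^n. Need 2^n ≥ 10/10^-6 = 10000000.
2^23 = 8388608 < 10000000 ≤ 2^24 = 16777216, so n = 24.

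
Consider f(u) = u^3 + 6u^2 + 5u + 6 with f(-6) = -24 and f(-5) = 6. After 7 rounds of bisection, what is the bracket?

u = -5.5 gives f = -6.375, negative; keep [-5.5, -5]
u = -5.25 gives f = 0.421875, positive; keep [-5.5, -5.25]
u = -5.375 gives f = -2.818359, negative; keep [-5.375, -5.25]
u = -5.3125 gives f = -1.1594, negative; keep [-5.3125, -5.25]
u = -5.28125 gives f = -0.3592, negative; keep [-5.28125, -5.25]
u = -5.265625 gives f = 0.0337, positive; keep [-5.28125, -5.265625]
u = -5.2734375 gives f = -0.1621, negative; keep [-5.2734375, -5.265625]

[-5.2734375, -5.265625]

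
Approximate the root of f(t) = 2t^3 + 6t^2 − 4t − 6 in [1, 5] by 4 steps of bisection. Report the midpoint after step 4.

1.25

t = 3 gives f = 90, positive; keep [1, 3]
t = 2 gives f = 26, positive; keep [1, 2]
t = 1.5 gives f = 8.25, positive; keep [1, 1.5]
t = 1.25 gives f = 2.2812, positive; keep [1, 1.25]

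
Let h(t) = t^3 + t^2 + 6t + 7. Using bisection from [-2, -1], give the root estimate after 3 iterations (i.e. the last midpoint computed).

-1.125

t = -1.5 gives h = -3.125, negative; keep [-1.5, -1]
t = -1.25 gives h = -0.890625, negative; keep [-1.25, -1]
t = -1.125 gives h = 0.091797, positive; keep [-1.25, -1.125]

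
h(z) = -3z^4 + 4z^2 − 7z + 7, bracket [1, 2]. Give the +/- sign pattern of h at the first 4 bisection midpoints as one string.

---+

h(1.5) = -9.6875 < 0, so the root lies in [1, 1.5]
h(1.25) = -2.824219 < 0, so the root lies in [1, 1.25]
h(1.125) = -0.61792 < 0, so the root lies in [1, 1.125]
h(1.0625) = 0.2548 > 0, so the root lies in [1.0625, 1.125]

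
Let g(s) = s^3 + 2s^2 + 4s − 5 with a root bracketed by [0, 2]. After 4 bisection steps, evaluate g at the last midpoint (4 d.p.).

s = 1 gives g = 2, positive; keep [0, 1]
s = 0.5 gives g = -2.375, negative; keep [0.5, 1]
s = 0.75 gives g = -0.453125, negative; keep [0.75, 1]
s = 0.875 gives g = 0.7012, positive; keep [0.75, 0.875]

0.7012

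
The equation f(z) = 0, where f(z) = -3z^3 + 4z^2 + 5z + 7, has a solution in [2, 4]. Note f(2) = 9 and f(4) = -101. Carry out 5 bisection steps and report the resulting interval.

midpoint 3: f = -23 < 0 → [2, 3]
midpoint 2.5: f = -2.375 < 0 → [2, 2.5]
midpoint 2.25: f = 4.328125 > 0 → [2.25, 2.5]
midpoint 2.375: f = 1.248 > 0 → [2.375, 2.5]
midpoint 2.4375: f = -0.4934 < 0 → [2.375, 2.4375]

[2.375, 2.4375]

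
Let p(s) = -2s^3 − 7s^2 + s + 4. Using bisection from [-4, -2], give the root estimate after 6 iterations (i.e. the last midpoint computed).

m = -3, p(m) = -8 (−); new bracket [-4, -3]
m = -3.5, p(m) = 0.5 (+); new bracket [-3.5, -3]
m = -3.25, p(m) = -4.53125 (−); new bracket [-3.5, -3.25]
m = -3.375, p(m) = -2.2227 (−); new bracket [-3.5, -3.375]
m = -3.4375, p(m) = -0.9146 (−); new bracket [-3.5, -3.4375]
m = -3.46875, p(m) = -0.2208 (−); new bracket [-3.5, -3.46875]

-3.46875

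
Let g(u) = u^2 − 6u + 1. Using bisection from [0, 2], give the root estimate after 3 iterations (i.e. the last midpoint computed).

g(1) = -4 < 0, so the root lies in [0, 1]
g(0.5) = -1.75 < 0, so the root lies in [0, 0.5]
g(0.25) = -0.4375 < 0, so the root lies in [0, 0.25]

0.25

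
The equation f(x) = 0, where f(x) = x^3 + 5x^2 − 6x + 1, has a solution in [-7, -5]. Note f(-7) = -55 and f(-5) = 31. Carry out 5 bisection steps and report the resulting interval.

midpoint -6: f = 1 > 0 → [-7, -6]
midpoint -6.5: f = -23.375 < 0 → [-6.5, -6]
midpoint -6.25: f = -10.328125 < 0 → [-6.25, -6]
midpoint -6.125: f = -4.4551 < 0 → [-6.125, -6]
midpoint -6.0625: f = -1.676 < 0 → [-6.0625, -6]

[-6.0625, -6]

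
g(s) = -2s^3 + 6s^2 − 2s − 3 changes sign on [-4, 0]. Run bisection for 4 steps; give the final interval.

g(-2) = 41 > 0, so the root lies in [-2, 0]
g(-1) = 7 > 0, so the root lies in [-1, 0]
g(-0.5) = -0.25 < 0, so the root lies in [-1, -0.5]
g(-0.75) = 2.7188 > 0, so the root lies in [-0.75, -0.5]

[-0.75, -0.5]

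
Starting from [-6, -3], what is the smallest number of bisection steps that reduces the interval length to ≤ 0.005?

Width after n steps is 3/2^n. Need 2^n ≥ 3/0.005 = 600.
2^9 = 512 < 600 ≤ 2^10 = 1024, so n = 10.

10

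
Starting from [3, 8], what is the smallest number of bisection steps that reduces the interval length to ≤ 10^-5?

Width after n steps is 5/2^n. Need 2^n ≥ 5/10^-5 = 500000.
2^18 = 262144 < 500000 ≤ 2^19 = 524288, so n = 19.

19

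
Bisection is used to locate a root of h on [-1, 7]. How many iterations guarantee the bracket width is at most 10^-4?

17

Width after n steps is 8/2^n. Need 2^n ≥ 8/10^-4 = 80000.
2^16 = 65536 < 80000 ≤ 2^17 = 131072, so n = 17.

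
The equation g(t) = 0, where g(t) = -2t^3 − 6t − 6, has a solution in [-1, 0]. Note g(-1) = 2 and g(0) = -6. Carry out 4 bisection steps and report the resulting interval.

[-0.875, -0.8125]

g(-0.5) = -2.75 < 0, so the root lies in [-1, -0.5]
g(-0.75) = -0.65625 < 0, so the root lies in [-1, -0.75]
g(-0.875) = 0.589844 > 0, so the root lies in [-0.875, -0.75]
g(-0.8125) = -0.0522 < 0, so the root lies in [-0.875, -0.8125]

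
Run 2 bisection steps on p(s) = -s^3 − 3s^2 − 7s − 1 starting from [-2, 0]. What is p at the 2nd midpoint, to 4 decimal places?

m = -1, p(m) = 4 (+); new bracket [-1, 0]
m = -0.5, p(m) = 1.875 (+); new bracket [-0.5, 0]

1.8750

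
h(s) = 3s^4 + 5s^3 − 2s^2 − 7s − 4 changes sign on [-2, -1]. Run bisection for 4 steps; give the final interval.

m = -1.5, h(m) = 0.3125 (+); new bracket [-1.5, -1]
m = -1.25, h(m) = -0.816406 (−); new bracket [-1.5, -1.25]
m = -1.375, h(m) = -0.430908 (−); new bracket [-1.5, -1.375]
m = -1.4375, h(m) = -0.1125 (−); new bracket [-1.5, -1.4375]

[-1.5, -1.4375]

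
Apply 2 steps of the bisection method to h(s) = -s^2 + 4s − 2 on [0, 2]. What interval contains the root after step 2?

midpoint 1: h = 1 > 0 → [0, 1]
midpoint 0.5: h = -0.25 < 0 → [0.5, 1]

[0.5, 1]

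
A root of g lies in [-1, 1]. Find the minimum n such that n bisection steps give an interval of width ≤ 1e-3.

11

Width after n steps is 2/2^n. Need 2^n ≥ 2/1e-3 = 2000.
2^10 = 1024 < 2000 ≤ 2^11 = 2048, so n = 11.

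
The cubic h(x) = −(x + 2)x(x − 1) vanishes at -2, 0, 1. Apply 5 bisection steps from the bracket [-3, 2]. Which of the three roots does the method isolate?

h(-0.5) = -1.125 < 0, so the root lies in [-3, -0.5]
h(-1.75) = -1.203125 < 0, so the root lies in [-3, -1.75]
h(-2.375) = 3.005859 > 0, so the root lies in [-2.375, -1.75]
h(-2.0625) = 0.3948 > 0, so the root lies in [-2.0625, -1.75]
h(-1.90625) = -0.5194 < 0, so the root lies in [-2.0625, -1.90625]

-2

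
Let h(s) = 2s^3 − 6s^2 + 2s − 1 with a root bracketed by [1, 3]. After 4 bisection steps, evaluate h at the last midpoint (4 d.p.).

h(2) = -5 < 0, so the root lies in [2, 3]
h(2.5) = -2.25 < 0, so the root lies in [2.5, 3]
h(2.75) = 0.71875 > 0, so the root lies in [2.5, 2.75]
h(2.625) = -0.918 < 0, so the root lies in [2.625, 2.75]

-0.9180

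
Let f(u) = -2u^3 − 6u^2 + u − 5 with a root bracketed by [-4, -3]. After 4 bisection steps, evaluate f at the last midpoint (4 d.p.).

-1.4546

m = -3.5, f(m) = 3.75 (+); new bracket [-3.5, -3]
m = -3.25, f(m) = -2.96875 (−); new bracket [-3.5, -3.25]
m = -3.375, f(m) = 0.167969 (+); new bracket [-3.375, -3.25]
m = -3.3125, f(m) = -1.4546 (−); new bracket [-3.375, -3.3125]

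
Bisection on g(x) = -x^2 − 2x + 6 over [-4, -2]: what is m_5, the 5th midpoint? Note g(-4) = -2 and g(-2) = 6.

g(-3) = 3 > 0, so the root lies in [-4, -3]
g(-3.5) = 0.75 > 0, so the root lies in [-4, -3.5]
g(-3.75) = -0.5625 < 0, so the root lies in [-3.75, -3.5]
g(-3.625) = 0.1094 > 0, so the root lies in [-3.75, -3.625]
g(-3.6875) = -0.2227 < 0, so the root lies in [-3.6875, -3.625]

-3.6875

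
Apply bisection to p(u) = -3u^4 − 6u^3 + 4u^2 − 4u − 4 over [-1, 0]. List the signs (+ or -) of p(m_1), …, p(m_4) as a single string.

p(-0.5) = -0.4375 < 0, so the root lies in [-1, -0.5]
p(-0.75) = 2.832031 > 0, so the root lies in [-0.75, -0.5]
p(-0.625) = 1.06958 > 0, so the root lies in [-0.625, -0.5]
p(-0.5625) = 0.2832 > 0, so the root lies in [-0.5625, -0.5]

-+++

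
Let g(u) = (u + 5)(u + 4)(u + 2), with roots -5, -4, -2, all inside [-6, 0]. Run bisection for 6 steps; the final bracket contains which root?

-2

u = -3 gives g = -2, negative; keep [-3, 0]
u = -1.5 gives g = 4.375, positive; keep [-3, -1.5]
u = -2.25 gives g = -1.203125, negative; keep [-2.25, -1.5]
u = -1.875 gives g = 0.8301, positive; keep [-2.25, -1.875]
u = -2.0625 gives g = -0.3557, negative; keep [-2.0625, -1.875]
u = -1.96875 gives g = 0.1924, positive; keep [-2.0625, -1.96875]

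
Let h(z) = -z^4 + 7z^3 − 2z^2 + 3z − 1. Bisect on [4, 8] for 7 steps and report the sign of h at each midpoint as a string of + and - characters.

+-++---

m = 6, h(m) = 161 (+); new bracket [6, 8]
m = 7, h(m) = -78 (−); new bracket [6, 7]
m = 6.5, h(m) = 71.3125 (+); new bracket [6.5, 7]
m = 6.75, h(m) = 5.0117 (+); new bracket [6.75, 7]
m = 6.875, h(m) = -34.2874 (−); new bracket [6.75, 6.875]
m = 6.8125, h(m) = -14.1011 (−); new bracket [6.75, 6.8125]
m = 6.78125, h(m) = -4.4124 (−); new bracket [6.75, 6.78125]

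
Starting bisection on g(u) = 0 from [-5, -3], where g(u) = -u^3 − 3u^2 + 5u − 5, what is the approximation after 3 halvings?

midpoint -4: g = -9 < 0 → [-5, -4]
midpoint -4.5: g = 2.875 > 0 → [-4.5, -4]
midpoint -4.25: g = -3.671875 < 0 → [-4.5, -4.25]

-4.25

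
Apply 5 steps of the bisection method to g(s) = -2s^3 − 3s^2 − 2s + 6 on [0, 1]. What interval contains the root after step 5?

m = 0.5, g(m) = 4 (+); new bracket [0.5, 1]
m = 0.75, g(m) = 1.96875 (+); new bracket [0.75, 1]
m = 0.875, g(m) = 0.613281 (+); new bracket [0.875, 1]
m = 0.9375, g(m) = -0.1597 (−); new bracket [0.875, 0.9375]
m = 0.90625, g(m) = 0.235 (+); new bracket [0.90625, 0.9375]

[0.90625, 0.9375]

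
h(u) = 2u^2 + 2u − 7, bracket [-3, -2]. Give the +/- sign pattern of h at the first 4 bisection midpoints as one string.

midpoint -2.5: h = 0.5 > 0 → [-2.5, -2]
midpoint -2.25: h = -1.375 < 0 → [-2.5, -2.25]
midpoint -2.375: h = -0.46875 < 0 → [-2.5, -2.375]
midpoint -2.4375: h = 0.0078 > 0 → [-2.4375, -2.375]

+--+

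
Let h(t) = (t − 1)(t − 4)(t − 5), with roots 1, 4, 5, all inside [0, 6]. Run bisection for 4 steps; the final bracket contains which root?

1

t = 3 gives h = 4, positive; keep [0, 3]
t = 1.5 gives h = 4.375, positive; keep [0, 1.5]
t = 0.75 gives h = -3.453125, negative; keep [0.75, 1.5]
t = 1.125 gives h = 1.3926, positive; keep [0.75, 1.125]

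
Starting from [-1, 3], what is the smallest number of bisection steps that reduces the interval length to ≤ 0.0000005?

Width after n steps is 4/2^n. Need 2^n ≥ 4/0.0000005 = 8000000.
2^22 = 4194304 < 8000000 ≤ 2^23 = 8388608, so n = 23.

23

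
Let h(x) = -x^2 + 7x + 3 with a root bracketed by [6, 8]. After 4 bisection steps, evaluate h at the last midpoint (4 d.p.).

m = 7, h(m) = 3 (+); new bracket [7, 8]
m = 7.5, h(m) = -0.75 (−); new bracket [7, 7.5]
m = 7.25, h(m) = 1.1875 (+); new bracket [7.25, 7.5]
m = 7.375, h(m) = 0.2344 (+); new bracket [7.375, 7.5]

0.2344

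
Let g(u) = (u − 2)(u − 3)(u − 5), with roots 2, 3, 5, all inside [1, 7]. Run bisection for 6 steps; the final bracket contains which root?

g(4) = -2 < 0, so the root lies in [4, 7]
g(5.5) = 4.375 > 0, so the root lies in [4, 5.5]
g(4.75) = -1.203125 < 0, so the root lies in [4.75, 5.5]
g(5.125) = 0.8301 > 0, so the root lies in [4.75, 5.125]
g(4.9375) = -0.3557 < 0, so the root lies in [4.9375, 5.125]
g(5.03125) = 0.1924 > 0, so the root lies in [4.9375, 5.03125]

5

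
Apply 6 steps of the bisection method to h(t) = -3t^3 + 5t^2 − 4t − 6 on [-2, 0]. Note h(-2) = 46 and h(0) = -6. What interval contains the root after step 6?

[-0.6875, -0.65625]

midpoint -1: h = 6 > 0 → [-1, 0]
midpoint -0.5: h = -2.375 < 0 → [-1, -0.5]
midpoint -0.75: h = 1.078125 > 0 → [-0.75, -0.5]
midpoint -0.625: h = -0.8145 < 0 → [-0.75, -0.625]
midpoint -0.6875: h = 0.0881 > 0 → [-0.6875, -0.625]
midpoint -0.65625: h = -0.3738 < 0 → [-0.6875, -0.65625]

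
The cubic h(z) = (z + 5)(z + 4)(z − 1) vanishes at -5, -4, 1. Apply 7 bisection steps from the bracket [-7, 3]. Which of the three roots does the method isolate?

m = -2, h(m) = -18 (−); new bracket [-2, 3]
m = 0.5, h(m) = -12.375 (−); new bracket [0.5, 3]
m = 1.75, h(m) = 29.109375 (+); new bracket [0.5, 1.75]
m = 1.125, h(m) = 3.9238 (+); new bracket [0.5, 1.125]
m = 0.8125, h(m) = -5.2449 (−); new bracket [0.8125, 1.125]
m = 0.96875, h(m) = -0.9268 (−); new bracket [0.96875, 1.125]
m = 1.046875, h(m) = 1.4305 (+); new bracket [0.96875, 1.046875]

1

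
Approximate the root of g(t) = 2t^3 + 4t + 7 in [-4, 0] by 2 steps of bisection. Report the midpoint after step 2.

m = -2, g(m) = -17 (−); new bracket [-2, 0]
m = -1, g(m) = 1 (+); new bracket [-2, -1]

-1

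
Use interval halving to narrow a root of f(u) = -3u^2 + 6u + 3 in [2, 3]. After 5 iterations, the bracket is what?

midpoint 2.5: f = -0.75 < 0 → [2, 2.5]
midpoint 2.25: f = 1.3125 > 0 → [2.25, 2.5]
midpoint 2.375: f = 0.328125 > 0 → [2.375, 2.5]
midpoint 2.4375: f = -0.1992 < 0 → [2.375, 2.4375]
midpoint 2.40625: f = 0.0674 > 0 → [2.40625, 2.4375]

[2.40625, 2.4375]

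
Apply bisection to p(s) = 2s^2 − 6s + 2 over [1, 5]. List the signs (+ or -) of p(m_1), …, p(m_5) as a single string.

+--++

s = 3 gives p = 2, positive; keep [1, 3]
s = 2 gives p = -2, negative; keep [2, 3]
s = 2.5 gives p = -0.5, negative; keep [2.5, 3]
s = 2.75 gives p = 0.625, positive; keep [2.5, 2.75]
s = 2.625 gives p = 0.0312, positive; keep [2.5, 2.625]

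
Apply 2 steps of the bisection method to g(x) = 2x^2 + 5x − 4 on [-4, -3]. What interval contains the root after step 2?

[-3.25, -3]

x = -3.5 gives g = 3, positive; keep [-3.5, -3]
x = -3.25 gives g = 0.875, positive; keep [-3.25, -3]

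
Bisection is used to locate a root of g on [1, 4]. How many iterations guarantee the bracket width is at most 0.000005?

20

Width after n steps is 3/2^n. Need 2^n ≥ 3/0.000005 = 600000.
2^19 = 524288 < 600000 ≤ 2^20 = 1048576, so n = 20.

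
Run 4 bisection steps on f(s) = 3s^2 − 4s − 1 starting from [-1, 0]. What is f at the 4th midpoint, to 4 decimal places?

-0.1445

m = -0.5, f(m) = 1.75 (+); new bracket [-0.5, 0]
m = -0.25, f(m) = 0.1875 (+); new bracket [-0.25, 0]
m = -0.125, f(m) = -0.453125 (−); new bracket [-0.25, -0.125]
m = -0.1875, f(m) = -0.1445 (−); new bracket [-0.25, -0.1875]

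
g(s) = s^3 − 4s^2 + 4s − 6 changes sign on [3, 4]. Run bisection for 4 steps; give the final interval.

m = 3.5, g(m) = 1.875 (+); new bracket [3, 3.5]
m = 3.25, g(m) = -0.921875 (−); new bracket [3.25, 3.5]
m = 3.375, g(m) = 0.380859 (+); new bracket [3.25, 3.375]
m = 3.3125, g(m) = -0.2937 (−); new bracket [3.3125, 3.375]

[3.3125, 3.375]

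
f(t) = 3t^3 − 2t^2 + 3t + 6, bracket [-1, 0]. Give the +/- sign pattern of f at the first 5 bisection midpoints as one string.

midpoint -0.5: f = 3.625 > 0 → [-1, -0.5]
midpoint -0.75: f = 1.359375 > 0 → [-1, -0.75]
midpoint -0.875: f = -0.166016 < 0 → [-0.875, -0.75]
midpoint -0.8125: f = 0.6331 > 0 → [-0.875, -0.8125]
midpoint -0.84375: f = 0.2429 > 0 → [-0.875, -0.84375]

++-++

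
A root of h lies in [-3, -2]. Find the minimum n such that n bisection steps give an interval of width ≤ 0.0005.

Width after n steps is 1/2^n. Need 2^n ≥ 1/0.0005 = 2000.
2^10 = 1024 < 2000 ≤ 2^11 = 2048, so n = 11.

11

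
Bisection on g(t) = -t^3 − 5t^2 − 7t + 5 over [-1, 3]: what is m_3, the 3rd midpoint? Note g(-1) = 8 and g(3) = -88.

g(1) = -8 < 0, so the root lies in [-1, 1]
g(0) = 5 > 0, so the root lies in [0, 1]
g(0.5) = 0.125 > 0, so the root lies in [0.5, 1]

0.5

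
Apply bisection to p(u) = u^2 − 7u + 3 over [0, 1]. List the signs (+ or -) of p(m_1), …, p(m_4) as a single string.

m = 0.5, p(m) = -0.25 (−); new bracket [0, 0.5]
m = 0.25, p(m) = 1.3125 (+); new bracket [0.25, 0.5]
m = 0.375, p(m) = 0.515625 (+); new bracket [0.375, 0.5]
m = 0.4375, p(m) = 0.1289 (+); new bracket [0.4375, 0.5]

-+++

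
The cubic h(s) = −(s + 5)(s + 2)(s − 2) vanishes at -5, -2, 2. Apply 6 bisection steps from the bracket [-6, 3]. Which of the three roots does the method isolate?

2

m = -1.5, h(m) = 6.125 (+); new bracket [-1.5, 3]
m = 0.75, h(m) = 19.765625 (+); new bracket [0.75, 3]
m = 1.875, h(m) = 3.330078 (+); new bracket [1.875, 3]
m = 2.4375, h(m) = -14.4392 (−); new bracket [1.875, 2.4375]
m = 2.15625, h(m) = -4.6474 (−); new bracket [1.875, 2.15625]
m = 2.015625, h(m) = -0.4402 (−); new bracket [1.875, 2.015625]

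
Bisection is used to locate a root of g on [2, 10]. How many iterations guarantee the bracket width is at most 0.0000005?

24

Width after n steps is 8/2^n. Need 2^n ≥ 8/0.0000005 = 16000000.
2^23 = 8388608 < 16000000 ≤ 2^24 = 16777216, so n = 24.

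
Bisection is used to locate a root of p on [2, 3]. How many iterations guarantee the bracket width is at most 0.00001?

Width after n steps is 1/2^n. Need 2^n ≥ 1/0.00001 = 100000.
2^16 = 65536 < 100000 ≤ 2^17 = 131072, so n = 17.

17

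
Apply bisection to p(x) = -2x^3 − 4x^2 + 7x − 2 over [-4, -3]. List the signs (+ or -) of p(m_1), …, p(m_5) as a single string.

++--+

midpoint -3.5: p = 10.25 > 0 → [-3.5, -3]
midpoint -3.25: p = 1.65625 > 0 → [-3.25, -3]
midpoint -3.125: p = -1.902344 < 0 → [-3.25, -3.125]
midpoint -3.1875: p = -0.1821 < 0 → [-3.25, -3.1875]
midpoint -3.21875: p = 0.7221 > 0 → [-3.21875, -3.1875]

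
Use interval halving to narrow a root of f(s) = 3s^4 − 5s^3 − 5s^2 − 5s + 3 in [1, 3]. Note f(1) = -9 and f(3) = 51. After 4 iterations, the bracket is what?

[2.5, 2.625]

midpoint 2: f = -19 < 0 → [2, 3]
midpoint 2.5: f = -1.6875 < 0 → [2.5, 3]
midpoint 2.75: f = 19.027344 > 0 → [2.5, 2.75]
midpoint 2.625: f = 7.4246 > 0 → [2.5, 2.625]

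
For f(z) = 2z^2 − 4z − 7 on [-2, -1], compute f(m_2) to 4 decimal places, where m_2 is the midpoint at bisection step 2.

1.1250

z = -1.5 gives f = 3.5, positive; keep [-1.5, -1]
z = -1.25 gives f = 1.125, positive; keep [-1.25, -1]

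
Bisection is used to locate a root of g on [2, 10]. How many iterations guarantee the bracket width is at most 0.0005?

14

Width after n steps is 8/2^n. Need 2^n ≥ 8/0.0005 = 16000.
2^13 = 8192 < 16000 ≤ 2^14 = 16384, so n = 14.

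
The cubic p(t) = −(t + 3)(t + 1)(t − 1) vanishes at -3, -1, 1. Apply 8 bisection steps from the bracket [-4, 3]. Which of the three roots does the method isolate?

t = -0.5 gives p = 1.875, positive; keep [-0.5, 3]
t = 1.25 gives p = -2.390625, negative; keep [-0.5, 1.25]
t = 0.375 gives p = 2.900391, positive; keep [0.375, 1.25]
t = 0.8125 gives p = 1.2957, positive; keep [0.8125, 1.25]
t = 1.03125 gives p = -0.2559, negative; keep [0.8125, 1.03125]
t = 0.921875 gives p = 0.5889, positive; keep [0.921875, 1.03125]
t = 0.9765625 gives p = 0.1842, positive; keep [0.9765625, 1.03125]
t = 1.00390625 gives p = -0.0313, negative; keep [0.9765625, 1.00390625]

1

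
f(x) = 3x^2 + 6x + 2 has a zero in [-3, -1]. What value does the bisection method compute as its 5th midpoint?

-1.5625

midpoint -2: f = 2 > 0 → [-2, -1]
midpoint -1.5: f = -0.25 < 0 → [-2, -1.5]
midpoint -1.75: f = 0.6875 > 0 → [-1.75, -1.5]
midpoint -1.625: f = 0.1719 > 0 → [-1.625, -1.5]
midpoint -1.5625: f = -0.0508 < 0 → [-1.625, -1.5625]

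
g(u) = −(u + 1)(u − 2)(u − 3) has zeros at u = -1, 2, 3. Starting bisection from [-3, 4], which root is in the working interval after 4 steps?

g(0.5) = -5.625 < 0, so the root lies in [-3, 0.5]
g(-1.25) = 3.453125 > 0, so the root lies in [-1.25, 0.5]
g(-0.375) = -5.009766 < 0, so the root lies in [-1.25, -0.375]
g(-0.8125) = -2.0105 < 0, so the root lies in [-1.25, -0.8125]

-1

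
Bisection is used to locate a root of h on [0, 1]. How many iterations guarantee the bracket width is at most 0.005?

Width after n steps is 1/2^n. Need 2^n ≥ 1/0.005 = 200.
2^7 = 128 < 200 ≤ 2^8 = 256, so n = 8.

8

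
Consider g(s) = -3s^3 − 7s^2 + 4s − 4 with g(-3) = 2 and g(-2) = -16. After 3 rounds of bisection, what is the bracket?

s = -2.5 gives g = -10.875, negative; keep [-3, -2.5]
s = -2.75 gives g = -5.546875, negative; keep [-3, -2.75]
s = -2.875 gives g = -2.068359, negative; keep [-3, -2.875]

[-3, -2.875]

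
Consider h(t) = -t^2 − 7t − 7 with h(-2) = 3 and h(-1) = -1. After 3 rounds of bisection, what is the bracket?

[-1.25, -1.125]

h(-1.5) = 1.25 > 0, so the root lies in [-1.5, -1]
h(-1.25) = 0.1875 > 0, so the root lies in [-1.25, -1]
h(-1.125) = -0.390625 < 0, so the root lies in [-1.25, -1.125]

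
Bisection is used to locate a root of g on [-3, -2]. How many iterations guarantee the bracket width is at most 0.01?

7

Width after n steps is 1/2^n. Need 2^n ≥ 1/0.01 = 100.
2^6 = 64 < 100 ≤ 2^7 = 128, so n = 7.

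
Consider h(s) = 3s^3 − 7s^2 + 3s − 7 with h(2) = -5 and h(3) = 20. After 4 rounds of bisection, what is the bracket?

[2.3125, 2.375]

m = 2.5, h(m) = 3.625 (+); new bracket [2, 2.5]
m = 2.25, h(m) = -1.515625 (−); new bracket [2.25, 2.5]
m = 2.375, h(m) = 0.830078 (+); new bracket [2.25, 2.375]
m = 2.3125, h(m) = -0.3967 (−); new bracket [2.3125, 2.375]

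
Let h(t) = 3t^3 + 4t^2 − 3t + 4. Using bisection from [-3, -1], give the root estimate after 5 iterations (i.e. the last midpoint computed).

h(-2) = 2 > 0, so the root lies in [-3, -2]
h(-2.5) = -10.375 < 0, so the root lies in [-2.5, -2]
h(-2.25) = -3.171875 < 0, so the root lies in [-2.25, -2]
h(-2.125) = -0.3496 < 0, so the root lies in [-2.125, -2]
h(-2.0625) = 0.8821 > 0, so the root lies in [-2.125, -2.0625]

-2.0625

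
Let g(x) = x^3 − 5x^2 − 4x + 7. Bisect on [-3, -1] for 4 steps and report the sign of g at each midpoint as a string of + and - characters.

m = -2, g(m) = -13 (−); new bracket [-2, -1]
m = -1.5, g(m) = -1.625 (−); new bracket [-1.5, -1]
m = -1.25, g(m) = 2.234375 (+); new bracket [-1.5, -1.25]
m = -1.375, g(m) = 0.4473 (+); new bracket [-1.5, -1.375]

--++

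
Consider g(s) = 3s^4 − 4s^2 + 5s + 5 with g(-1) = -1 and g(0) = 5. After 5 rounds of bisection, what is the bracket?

[-0.75, -0.71875]

midpoint -0.5: g = 1.6875 > 0 → [-1, -0.5]
midpoint -0.75: g = -0.050781 < 0 → [-0.75, -0.5]
midpoint -0.625: g = 0.770264 > 0 → [-0.75, -0.625]
midpoint -0.6875: g = 0.3421 > 0 → [-0.75, -0.6875]
midpoint -0.71875: g = 0.1405 > 0 → [-0.75, -0.71875]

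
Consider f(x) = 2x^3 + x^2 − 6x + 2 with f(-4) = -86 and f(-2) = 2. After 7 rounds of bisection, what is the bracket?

midpoint -3: f = -25 < 0 → [-3, -2]
midpoint -2.5: f = -8 < 0 → [-2.5, -2]
midpoint -2.25: f = -2.21875 < 0 → [-2.25, -2]
midpoint -2.125: f = 0.0742 > 0 → [-2.25, -2.125]
midpoint -2.1875: f = -1.0249 < 0 → [-2.1875, -2.125]
midpoint -2.15625: f = -0.4637 < 0 → [-2.15625, -2.125]
midpoint -2.140625: f = -0.1918 < 0 → [-2.140625, -2.125]

[-2.140625, -2.125]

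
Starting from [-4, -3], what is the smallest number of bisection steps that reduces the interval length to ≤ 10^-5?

Width after n steps is 1/2^n. Need 2^n ≥ 1/10^-5 = 100000.
2^16 = 65536 < 100000 ≤ 2^17 = 131072, so n = 17.

17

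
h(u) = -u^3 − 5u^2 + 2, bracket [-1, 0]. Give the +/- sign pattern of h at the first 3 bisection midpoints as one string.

+-+

m = -0.5, h(m) = 0.875 (+); new bracket [-1, -0.5]
m = -0.75, h(m) = -0.390625 (−); new bracket [-0.75, -0.5]
m = -0.625, h(m) = 0.291016 (+); new bracket [-0.75, -0.625]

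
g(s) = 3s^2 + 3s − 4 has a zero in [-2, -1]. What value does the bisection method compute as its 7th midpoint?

-1.7578125

g(-1.5) = -1.75 < 0, so the root lies in [-2, -1.5]
g(-1.75) = -0.0625 < 0, so the root lies in [-2, -1.75]
g(-1.875) = 0.921875 > 0, so the root lies in [-1.875, -1.75]
g(-1.8125) = 0.418 > 0, so the root lies in [-1.8125, -1.75]
g(-1.78125) = 0.1748 > 0, so the root lies in [-1.78125, -1.75]
g(-1.765625) = 0.0554 > 0, so the root lies in [-1.765625, -1.75]
g(-1.7578125) = -0.0037 < 0, so the root lies in [-1.765625, -1.7578125]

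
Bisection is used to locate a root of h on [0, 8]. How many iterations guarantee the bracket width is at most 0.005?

11

Width after n steps is 8/2^n. Need 2^n ≥ 8/0.005 = 1600.
2^10 = 1024 < 1600 ≤ 2^11 = 2048, so n = 11.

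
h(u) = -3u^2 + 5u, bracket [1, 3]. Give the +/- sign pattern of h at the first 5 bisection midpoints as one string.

m = 2, h(m) = -2 (−); new bracket [1, 2]
m = 1.5, h(m) = 0.75 (+); new bracket [1.5, 2]
m = 1.75, h(m) = -0.4375 (−); new bracket [1.5, 1.75]
m = 1.625, h(m) = 0.2031 (+); new bracket [1.625, 1.75]
m = 1.6875, h(m) = -0.1055 (−); new bracket [1.625, 1.6875]

-+-+-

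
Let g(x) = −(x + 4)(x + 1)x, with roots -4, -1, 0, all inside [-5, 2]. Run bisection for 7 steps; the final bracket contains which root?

g(-1.5) = -1.875 < 0, so the root lies in [-5, -1.5]
g(-3.25) = -5.484375 < 0, so the root lies in [-5, -3.25]
g(-4.125) = 1.611328 > 0, so the root lies in [-4.125, -3.25]
g(-3.6875) = -3.0969 < 0, so the root lies in [-4.125, -3.6875]
g(-3.90625) = -1.0643 < 0, so the root lies in [-4.125, -3.90625]
g(-4.015625) = 0.1892 > 0, so the root lies in [-4.015625, -3.90625]
g(-3.9609375) = -0.4581 < 0, so the root lies in [-4.015625, -3.9609375]

-4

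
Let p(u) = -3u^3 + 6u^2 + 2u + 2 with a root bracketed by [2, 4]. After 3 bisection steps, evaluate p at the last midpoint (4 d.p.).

u = 3 gives p = -19, negative; keep [2, 3]
u = 2.5 gives p = -2.375, negative; keep [2, 2.5]
u = 2.25 gives p = 2.703125, positive; keep [2.25, 2.5]

2.7031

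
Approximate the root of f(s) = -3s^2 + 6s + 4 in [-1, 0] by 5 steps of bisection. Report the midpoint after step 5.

s = -0.5 gives f = 0.25, positive; keep [-1, -0.5]
s = -0.75 gives f = -2.1875, negative; keep [-0.75, -0.5]
s = -0.625 gives f = -0.921875, negative; keep [-0.625, -0.5]
s = -0.5625 gives f = -0.3242, negative; keep [-0.5625, -0.5]
s = -0.53125 gives f = -0.0342, negative; keep [-0.53125, -0.5]

-0.53125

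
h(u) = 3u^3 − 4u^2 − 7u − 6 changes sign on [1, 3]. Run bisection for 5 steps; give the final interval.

[2.5, 2.5625]

u = 2 gives h = -12, negative; keep [2, 3]
u = 2.5 gives h = -1.625, negative; keep [2.5, 3]
u = 2.75 gives h = 6.890625, positive; keep [2.5, 2.75]
u = 2.625 gives h = 2.3262, positive; keep [2.5, 2.625]
u = 2.5625 gives h = 0.2761, positive; keep [2.5, 2.5625]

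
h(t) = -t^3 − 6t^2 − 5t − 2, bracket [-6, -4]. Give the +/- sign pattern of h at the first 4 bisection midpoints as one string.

h(-5) = -2 < 0, so the root lies in [-6, -5]
h(-5.5) = 10.375 > 0, so the root lies in [-5.5, -5]
h(-5.25) = 3.578125 > 0, so the root lies in [-5.25, -5]
h(-5.125) = 0.6426 > 0, so the root lies in [-5.125, -5]

-+++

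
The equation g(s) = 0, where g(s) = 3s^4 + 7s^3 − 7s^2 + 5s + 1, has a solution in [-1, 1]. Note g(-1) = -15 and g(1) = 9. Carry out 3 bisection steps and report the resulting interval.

[-0.25, 0]

midpoint 0: g = 1 > 0 → [-1, 0]
midpoint -0.5: g = -3.9375 < 0 → [-0.5, 0]
midpoint -0.25: g = -0.785156 < 0 → [-0.25, 0]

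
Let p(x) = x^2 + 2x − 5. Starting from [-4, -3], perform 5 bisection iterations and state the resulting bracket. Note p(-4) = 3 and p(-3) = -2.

m = -3.5, p(m) = 0.25 (+); new bracket [-3.5, -3]
m = -3.25, p(m) = -0.9375 (−); new bracket [-3.5, -3.25]
m = -3.375, p(m) = -0.359375 (−); new bracket [-3.5, -3.375]
m = -3.4375, p(m) = -0.0586 (−); new bracket [-3.5, -3.4375]
m = -3.46875, p(m) = 0.0947 (+); new bracket [-3.46875, -3.4375]

[-3.46875, -3.4375]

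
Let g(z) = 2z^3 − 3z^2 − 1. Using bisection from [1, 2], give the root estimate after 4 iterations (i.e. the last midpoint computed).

z = 1.5 gives g = -1, negative; keep [1.5, 2]
z = 1.75 gives g = 0.53125, positive; keep [1.5, 1.75]
z = 1.625 gives g = -0.339844, negative; keep [1.625, 1.75]
z = 1.6875 gives g = 0.0679, positive; keep [1.625, 1.6875]

1.6875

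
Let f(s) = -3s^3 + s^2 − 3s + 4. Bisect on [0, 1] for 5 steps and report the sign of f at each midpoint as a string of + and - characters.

+++--

midpoint 0.5: f = 2.375 > 0 → [0.5, 1]
midpoint 0.75: f = 1.046875 > 0 → [0.75, 1]
midpoint 0.875: f = 0.130859 > 0 → [0.875, 1]
midpoint 0.9375: f = -0.4055 < 0 → [0.875, 0.9375]
midpoint 0.90625: f = -0.1303 < 0 → [0.875, 0.90625]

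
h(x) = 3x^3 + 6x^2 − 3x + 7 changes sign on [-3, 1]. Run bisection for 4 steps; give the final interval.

midpoint -1: h = 13 > 0 → [-3, -1]
midpoint -2: h = 13 > 0 → [-3, -2]
midpoint -2.5: h = 5.125 > 0 → [-3, -2.5]
midpoint -2.75: h = -1.7656 < 0 → [-2.75, -2.5]

[-2.75, -2.5]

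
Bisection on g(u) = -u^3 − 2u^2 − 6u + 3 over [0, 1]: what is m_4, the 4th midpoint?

u = 0.5 gives g = -0.625, negative; keep [0, 0.5]
u = 0.25 gives g = 1.359375, positive; keep [0.25, 0.5]
u = 0.375 gives g = 0.416016, positive; keep [0.375, 0.5]
u = 0.4375 gives g = -0.0916, negative; keep [0.375, 0.4375]

0.4375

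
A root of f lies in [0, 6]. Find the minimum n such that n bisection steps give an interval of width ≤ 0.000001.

Width after n steps is 6/2^n. Need 2^n ≥ 6/0.000001 = 6000000.
2^22 = 4194304 < 6000000 ≤ 2^23 = 8388608, so n = 23.

23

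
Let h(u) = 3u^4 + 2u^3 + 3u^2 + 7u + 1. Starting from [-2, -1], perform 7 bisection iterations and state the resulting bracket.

midpoint -1.5: h = 5.6875 > 0 → [-1.5, -1]
midpoint -1.25: h = 0.355469 > 0 → [-1.25, -1]
midpoint -1.125: h = -1.120361 < 0 → [-1.25, -1.125]
midpoint -1.1875: h = -0.4655 < 0 → [-1.25, -1.1875]
midpoint -1.21875: h = -0.0769 < 0 → [-1.25, -1.21875]
midpoint -1.234375: h = 0.1336 > 0 → [-1.234375, -1.21875]
midpoint -1.2265625: h = 0.027 > 0 → [-1.2265625, -1.21875]

[-1.2265625, -1.21875]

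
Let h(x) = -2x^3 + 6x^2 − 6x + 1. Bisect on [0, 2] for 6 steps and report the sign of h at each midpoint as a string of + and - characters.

---++-

h(1) = -1 < 0, so the root lies in [0, 1]
h(0.5) = -0.75 < 0, so the root lies in [0, 0.5]
h(0.25) = -0.15625 < 0, so the root lies in [0, 0.25]
h(0.125) = 0.3398 > 0, so the root lies in [0.125, 0.25]
h(0.1875) = 0.0728 > 0, so the root lies in [0.1875, 0.25]
h(0.21875) = -0.0463 < 0, so the root lies in [0.1875, 0.21875]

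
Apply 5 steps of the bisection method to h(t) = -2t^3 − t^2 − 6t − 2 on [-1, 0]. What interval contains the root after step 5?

[-0.34375, -0.3125]

m = -0.5, h(m) = 1 (+); new bracket [-0.5, 0]
m = -0.25, h(m) = -0.53125 (−); new bracket [-0.5, -0.25]
m = -0.375, h(m) = 0.214844 (+); new bracket [-0.375, -0.25]
m = -0.3125, h(m) = -0.1616 (−); new bracket [-0.375, -0.3125]
m = -0.34375, h(m) = 0.0256 (+); new bracket [-0.34375, -0.3125]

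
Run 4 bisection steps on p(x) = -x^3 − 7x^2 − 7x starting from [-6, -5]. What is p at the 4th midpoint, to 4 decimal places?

0.5676

m = -5.5, p(m) = -6.875 (−); new bracket [-6, -5.5]
m = -5.75, p(m) = -1.078125 (−); new bracket [-6, -5.75]
m = -5.875, p(m) = 2.294922 (+); new bracket [-5.875, -5.75]
m = -5.8125, p(m) = 0.5676 (+); new bracket [-5.8125, -5.75]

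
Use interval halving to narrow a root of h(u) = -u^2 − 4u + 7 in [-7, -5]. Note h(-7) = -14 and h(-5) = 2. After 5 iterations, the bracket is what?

[-5.375, -5.3125]

h(-6) = -5 < 0, so the root lies in [-6, -5]
h(-5.5) = -1.25 < 0, so the root lies in [-5.5, -5]
h(-5.25) = 0.4375 > 0, so the root lies in [-5.5, -5.25]
h(-5.375) = -0.3906 < 0, so the root lies in [-5.375, -5.25]
h(-5.3125) = 0.0273 > 0, so the root lies in [-5.375, -5.3125]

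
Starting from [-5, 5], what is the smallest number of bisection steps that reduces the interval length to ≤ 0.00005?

18

Width after n steps is 10/2^n. Need 2^n ≥ 10/0.00005 = 200000.
2^17 = 131072 < 200000 ≤ 2^18 = 262144, so n = 18.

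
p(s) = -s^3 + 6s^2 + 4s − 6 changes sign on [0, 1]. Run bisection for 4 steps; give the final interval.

[0.75, 0.8125]

m = 0.5, p(m) = -2.625 (−); new bracket [0.5, 1]
m = 0.75, p(m) = -0.046875 (−); new bracket [0.75, 1]
m = 0.875, p(m) = 1.423828 (+); new bracket [0.75, 0.875]
m = 0.8125, p(m) = 0.6746 (+); new bracket [0.75, 0.8125]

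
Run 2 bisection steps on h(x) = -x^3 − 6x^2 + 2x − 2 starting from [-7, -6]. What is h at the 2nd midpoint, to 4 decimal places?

h(-6.5) = 6.125 > 0, so the root lies in [-6.5, -6]
h(-6.25) = -4.734375 < 0, so the root lies in [-6.5, -6.25]

-4.7344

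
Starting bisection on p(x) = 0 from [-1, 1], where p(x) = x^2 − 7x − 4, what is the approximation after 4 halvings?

-0.625

midpoint 0: p = -4 < 0 → [-1, 0]
midpoint -0.5: p = -0.25 < 0 → [-1, -0.5]
midpoint -0.75: p = 1.8125 > 0 → [-0.75, -0.5]
midpoint -0.625: p = 0.7656 > 0 → [-0.625, -0.5]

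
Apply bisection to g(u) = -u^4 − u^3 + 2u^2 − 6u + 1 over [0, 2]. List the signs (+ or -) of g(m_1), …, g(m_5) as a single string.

midpoint 1: g = -5 < 0 → [0, 1]
midpoint 0.5: g = -1.6875 < 0 → [0, 0.5]
midpoint 0.25: g = -0.394531 < 0 → [0, 0.25]
midpoint 0.125: g = 0.2791 > 0 → [0.125, 0.25]
midpoint 0.1875: g = -0.0625 < 0 → [0.125, 0.1875]

---+-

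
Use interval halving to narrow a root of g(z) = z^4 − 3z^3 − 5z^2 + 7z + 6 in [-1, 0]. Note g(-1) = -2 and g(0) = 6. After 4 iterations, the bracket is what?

g(-0.5) = 1.6875 > 0, so the root lies in [-1, -0.5]
g(-0.75) = -0.480469 < 0, so the root lies in [-0.75, -0.5]
g(-0.625) = 0.556885 > 0, so the root lies in [-0.75, -0.625]
g(-0.6875) = 0.0225 > 0, so the root lies in [-0.75, -0.6875]

[-0.75, -0.6875]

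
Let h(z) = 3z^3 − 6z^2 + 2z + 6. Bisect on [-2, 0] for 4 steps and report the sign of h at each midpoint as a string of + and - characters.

-+-+

midpoint -1: h = -5 < 0 → [-1, 0]
midpoint -0.5: h = 3.125 > 0 → [-1, -0.5]
midpoint -0.75: h = -0.140625 < 0 → [-0.75, -0.5]
midpoint -0.625: h = 1.6738 > 0 → [-0.75, -0.625]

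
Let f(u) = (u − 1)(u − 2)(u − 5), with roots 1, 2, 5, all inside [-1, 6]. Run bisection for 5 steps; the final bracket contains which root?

midpoint 2.5: f = -1.875 < 0 → [2.5, 6]
midpoint 4.25: f = -5.484375 < 0 → [4.25, 6]
midpoint 5.125: f = 1.611328 > 0 → [4.25, 5.125]
midpoint 4.6875: f = -3.0969 < 0 → [4.6875, 5.125]
midpoint 4.90625: f = -1.0643 < 0 → [4.90625, 5.125]

5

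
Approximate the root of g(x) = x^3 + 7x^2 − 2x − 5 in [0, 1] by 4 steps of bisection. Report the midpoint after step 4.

x = 0.5 gives g = -4.125, negative; keep [0.5, 1]
x = 0.75 gives g = -2.140625, negative; keep [0.75, 1]
x = 0.875 gives g = -0.720703, negative; keep [0.875, 1]
x = 0.9375 gives g = 0.1013, positive; keep [0.875, 0.9375]

0.9375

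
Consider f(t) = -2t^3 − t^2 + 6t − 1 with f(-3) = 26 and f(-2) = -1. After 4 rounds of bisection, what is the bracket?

[-2.125, -2.0625]

f(-2.5) = 9 > 0, so the root lies in [-2.5, -2]
f(-2.25) = 3.21875 > 0, so the root lies in [-2.25, -2]
f(-2.125) = 0.925781 > 0, so the root lies in [-2.125, -2]
f(-2.0625) = -0.0815 < 0, so the root lies in [-2.125, -2.0625]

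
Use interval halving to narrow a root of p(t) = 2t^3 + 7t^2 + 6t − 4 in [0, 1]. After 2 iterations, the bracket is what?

[0.25, 0.5]

p(0.5) = 1 > 0, so the root lies in [0, 0.5]
p(0.25) = -2.03125 < 0, so the root lies in [0.25, 0.5]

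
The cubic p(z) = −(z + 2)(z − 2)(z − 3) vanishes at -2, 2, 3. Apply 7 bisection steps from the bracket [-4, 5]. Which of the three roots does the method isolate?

m = 0.5, p(m) = -9.375 (−); new bracket [-4, 0.5]
m = -1.75, p(m) = -4.453125 (−); new bracket [-4, -1.75]
m = -2.875, p(m) = 25.060547 (+); new bracket [-2.875, -1.75]
m = -2.3125, p(m) = 7.1594 (+); new bracket [-2.3125, -1.75]
m = -2.03125, p(m) = 0.6338 (+); new bracket [-2.03125, -1.75]
m = -1.890625, p(m) = -2.0811 (−); new bracket [-2.03125, -1.890625]
m = -1.9609375, p(m) = -0.7676 (−); new bracket [-2.03125, -1.9609375]

-2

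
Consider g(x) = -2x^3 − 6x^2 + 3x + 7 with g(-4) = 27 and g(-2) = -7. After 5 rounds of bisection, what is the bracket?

m = -3, g(m) = -2 (−); new bracket [-4, -3]
m = -3.5, g(m) = 8.75 (+); new bracket [-3.5, -3]
m = -3.25, g(m) = 2.53125 (+); new bracket [-3.25, -3]
m = -3.125, g(m) = 0.0664 (+); new bracket [-3.125, -3]
m = -3.0625, g(m) = -1.0151 (−); new bracket [-3.125, -3.0625]

[-3.125, -3.0625]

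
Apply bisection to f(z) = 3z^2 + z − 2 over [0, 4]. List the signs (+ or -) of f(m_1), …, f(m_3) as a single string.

m = 2, f(m) = 12 (+); new bracket [0, 2]
m = 1, f(m) = 2 (+); new bracket [0, 1]
m = 0.5, f(m) = -0.75 (−); new bracket [0.5, 1]

++-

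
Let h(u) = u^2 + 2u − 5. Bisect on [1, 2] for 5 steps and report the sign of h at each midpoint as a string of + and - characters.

+---+

h(1.5) = 0.25 > 0, so the root lies in [1, 1.5]
h(1.25) = -0.9375 < 0, so the root lies in [1.25, 1.5]
h(1.375) = -0.359375 < 0, so the root lies in [1.375, 1.5]
h(1.4375) = -0.0586 < 0, so the root lies in [1.4375, 1.5]
h(1.46875) = 0.0947 > 0, so the root lies in [1.4375, 1.46875]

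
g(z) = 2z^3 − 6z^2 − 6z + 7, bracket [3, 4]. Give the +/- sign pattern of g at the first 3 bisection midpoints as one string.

z = 3.5 gives g = -1.75, negative; keep [3.5, 4]
z = 3.75 gives g = 5.59375, positive; keep [3.5, 3.75]
z = 3.625 gives g = 1.675781, positive; keep [3.5, 3.625]

-++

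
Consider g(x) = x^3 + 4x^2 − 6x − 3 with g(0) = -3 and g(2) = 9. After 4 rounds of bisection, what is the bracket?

[1.375, 1.5]

x = 1 gives g = -4, negative; keep [1, 2]
x = 1.5 gives g = 0.375, positive; keep [1, 1.5]
x = 1.25 gives g = -2.296875, negative; keep [1.25, 1.5]
x = 1.375 gives g = -1.0879, negative; keep [1.375, 1.5]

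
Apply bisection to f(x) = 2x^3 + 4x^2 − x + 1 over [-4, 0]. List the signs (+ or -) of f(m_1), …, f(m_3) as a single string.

x = -2 gives f = 3, positive; keep [-4, -2]
x = -3 gives f = -14, negative; keep [-3, -2]
x = -2.5 gives f = -2.75, negative; keep [-2.5, -2]

+--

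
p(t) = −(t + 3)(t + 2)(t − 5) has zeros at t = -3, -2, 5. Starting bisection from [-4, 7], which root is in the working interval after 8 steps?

p(1.5) = 55.125 > 0, so the root lies in [1.5, 7]
p(4.25) = 33.984375 > 0, so the root lies in [4.25, 7]
p(5.625) = -41.103516 < 0, so the root lies in [4.25, 5.625]
p(4.9375) = 3.4417 > 0, so the root lies in [4.9375, 5.625]
p(5.28125) = -16.9588 < 0, so the root lies in [4.9375, 5.28125]
p(5.109375) = -6.3058 < 0, so the root lies in [4.9375, 5.109375]
p(5.0234375) = -1.3208 < 0, so the root lies in [4.9375, 5.0234375]
p(4.98046875) = 1.088 > 0, so the root lies in [4.98046875, 5.0234375]

5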